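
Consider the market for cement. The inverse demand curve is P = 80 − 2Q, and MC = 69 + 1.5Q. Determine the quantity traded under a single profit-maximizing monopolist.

Monopoly sets MR = MC: 80 − 4Q = 69 + 1.5Q ⇒ Q = 2, P = 80 − 2·2 = 76.

Q = 2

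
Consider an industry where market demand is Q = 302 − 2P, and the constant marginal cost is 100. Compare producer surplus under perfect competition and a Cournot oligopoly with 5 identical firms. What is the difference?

Producer surplus rises by 722.5

Inverting demand: P = 151 − 0.5Q.
Perfect competition: P = MC = 100, so 151 − 0.5Q = 100 and Q = 102.
PS = (100 − 100)·102 = 0.
Cournot with 5 identical firms: the symmetric best-response condition is 151 − 3q = 100. Each firm produces q = 17, total output Q = 85, price P = 108.5.
PS = (108.5 − 100)·85 = 722.5.
Change in producer surplus: 722.5 − 0 = 722.5.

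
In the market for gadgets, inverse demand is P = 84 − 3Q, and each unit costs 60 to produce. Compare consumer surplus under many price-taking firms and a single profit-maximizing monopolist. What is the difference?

Under competition P = MC = 60, so Q = (84 − 60)/3 = 8.
CS = ½·(84 − 60)·8 = 96.
Monopoly sets MR = MC: 84 − 6Q = 60 ⇒ Q = 4, P = 84 − 3·4 = 72.
CS = ½·(84 − 72)·4 = 24.
Change in consumer surplus: 24 − 96 = −72.

Consumer surplus falls by 72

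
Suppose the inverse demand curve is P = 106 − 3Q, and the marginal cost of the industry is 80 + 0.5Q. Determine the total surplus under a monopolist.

TS = 76

The monopolist equates marginal revenue to marginal cost: 106 − 6Q = 80 + 0.5Q, so Q = 4. From demand, P = 94.
CS = ½·(106 − 94)·4 = 24; PS = (94·4 − 80·4 − ½·0.5·4²) = 52; TS = 76.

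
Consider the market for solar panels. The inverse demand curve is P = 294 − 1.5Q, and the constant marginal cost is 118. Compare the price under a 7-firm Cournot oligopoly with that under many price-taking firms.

With 7 symmetric Cournot firms, each firm's FOC gives 294 − 12q = 118, so q = 44/3, Q = 7·44/3 = 308/3, and P = 140.
Under competition P = MC = 118, so Q = (294 − 118)/1.5 = 352/3.

Cournot: P = 140; Competition: P = 118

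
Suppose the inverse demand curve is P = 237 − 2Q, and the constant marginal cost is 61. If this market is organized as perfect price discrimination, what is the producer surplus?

PS = 7744

Under first-degree price discrimination the firm charges each unit its demand price and produces up to where P = MC, i.e. Q = 88. Consumer surplus is zero; producer surplus equals total surplus.
PS = ½·(237 − 61)·88 = 7744.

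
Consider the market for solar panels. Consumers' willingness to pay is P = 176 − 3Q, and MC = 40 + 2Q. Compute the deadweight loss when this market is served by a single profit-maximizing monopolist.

Competitive equilibrium sets price equal to marginal cost: 176 − 3Q = 40 + 2Q, so Q = 27.2 and P = 94.4.
Monopoly sets MR = MC: 176 − 6Q = 40 + 2Q ⇒ Q = 17, P = 176 − 3·17 = 125.
CS = ½·(176 − 94.4)·27.2 = 1109.76; PS = (94.4·27.2 − 40·27.2 − ½·2·27.2²) = 739.84; TS = 1849.6.
CS = ½·(176 − 125)·17 = 433.5; PS = (125·17 − 40·17 − ½·2·17²) = 1156; TS = 1589.5.
DWL = 1849.6 − 1589.5 = 260.1.

DWL = 260.1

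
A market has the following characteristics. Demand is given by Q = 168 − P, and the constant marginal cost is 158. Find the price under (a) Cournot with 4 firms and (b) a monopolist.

Inverting demand: P = 168 − Q.
With 4 symmetric Cournot firms, each firm's FOC gives 168 − 5q = 158, so q = 2, Q = 4·2 = 8, and P = 160.
A monopolist chooses Q where MR = MC. MR = 168 − 2Q; setting this equal to 158 gives Q = 5 and P = 163.

Cournot: P = 160; Monopoly: P = 163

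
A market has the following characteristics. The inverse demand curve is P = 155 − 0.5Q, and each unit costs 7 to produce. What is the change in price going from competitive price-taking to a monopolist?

Price rises by 74

Competitive firms price at marginal cost: P = 7, giving Q = 296.
A monopolist chooses Q where MR = MC. MR = 155 − Q; setting this equal to 7 gives Q = 148 and P = 81.
Change in price: 81 − 7 = 74.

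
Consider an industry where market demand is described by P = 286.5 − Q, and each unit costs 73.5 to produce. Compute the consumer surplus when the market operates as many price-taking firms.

CS = 22684.5

Under competition P = MC = 73.5, so Q = (286.5 − 73.5)/1 = 213.
CS = ½·(286.5 − 73.5)·213 = 22684.5.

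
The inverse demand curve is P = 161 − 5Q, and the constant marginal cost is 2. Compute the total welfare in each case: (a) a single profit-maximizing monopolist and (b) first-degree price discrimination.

The monopolist equates marginal revenue to marginal cost: 161 − 10Q = 2, so Q = 15.9. From demand, P = 81.5.
CS = ½·(161 − 81.5)·15.9 = 632.025; PS = (81.5 − 2)·15.9 = 1264.05; TS = 1896.075.
Under first-degree price discrimination the firm charges each unit its demand price and produces up to where P = MC, i.e. Q = 31.8. Consumer surplus is zero; producer surplus equals total surplus.
TS = 2528.1 (equal to competitive TS).

Monopoly: TS = 1896.075; Perfect PD: TS = 2528.1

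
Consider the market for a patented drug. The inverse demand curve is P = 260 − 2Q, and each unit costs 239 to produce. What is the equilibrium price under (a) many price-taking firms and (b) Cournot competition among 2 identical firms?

Under competition P = MC = 239, so Q = (260 − 239)/2 = 10.5.
Cournot with 2 identical firms: the symmetric best-response condition is 260 − 6q = 239. Each firm produces q = 3.5, total output Q = 7, price P = 246.

Competition: P = 239; Cournot: P = 246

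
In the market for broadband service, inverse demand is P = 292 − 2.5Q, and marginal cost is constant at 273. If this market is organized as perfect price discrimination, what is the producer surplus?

PS = 72.2

A perfectly discriminating monopolist sells every unit with P(Q) ≥ MC(Q), so output equals the competitive quantity Q = 7.6. Each buyer pays their reservation price, so CS = 0 and the firm captures all surplus.
PS = ½·(292 − 273)·7.6 = 72.2.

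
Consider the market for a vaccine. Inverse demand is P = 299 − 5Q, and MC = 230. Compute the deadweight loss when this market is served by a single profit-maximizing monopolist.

DWL = 119.025

Perfect competition: P = MC = 230, so 299 − 5Q = 230 and Q = 13.8.
A monopolist chooses Q where MR = MC. MR = 299 − 10Q; setting this equal to 230 gives Q = 6.9 and P = 264.5.
DWL is the triangle between Q = 6.9 and Q = 13.8: ½·(13.8 − 6.9)·(264.5 − 230) = 119.025.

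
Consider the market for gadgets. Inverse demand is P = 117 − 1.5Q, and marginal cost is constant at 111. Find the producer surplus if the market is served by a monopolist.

PS = 6

A monopolist chooses Q where MR = MC. MR = 117 − 3Q; setting this equal to 111 gives Q = 2 and P = 114.
PS = (114 − 111)·2 = 6.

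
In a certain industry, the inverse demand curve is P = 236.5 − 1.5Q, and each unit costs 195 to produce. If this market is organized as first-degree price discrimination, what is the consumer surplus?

CS = 0

Under first-degree price discrimination the firm charges each unit its demand price and produces up to where P = MC, i.e. Q = 83/3. Consumer surplus is zero; producer surplus equals total surplus.
CS = 0.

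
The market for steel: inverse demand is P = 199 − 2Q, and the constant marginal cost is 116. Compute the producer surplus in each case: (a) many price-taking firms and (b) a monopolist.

Competitive firms price at marginal cost: P = 116, giving Q = 41.5.
PS = (116 − 116)·41.5 = 0.
The monopolist equates marginal revenue to marginal cost: 199 − 4Q = 116, so Q = 20.75. From demand, P = 157.5.
PS = (157.5 − 116)·20.75 = 861.125.

Competition: PS = 0; Monopoly: PS = 861.125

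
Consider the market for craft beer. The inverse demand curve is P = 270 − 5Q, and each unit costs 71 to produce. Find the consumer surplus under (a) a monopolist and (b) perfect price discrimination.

Monopoly: CS = 990.025; Perfect PD: CS = 0

Monopoly sets MR = MC: 270 − 10Q = 71 ⇒ Q = 19.9, P = 270 − 5·19.9 = 170.5.
CS = ½·(270 − 170.5)·19.9 = 990.025.
A perfectly discriminating monopolist sells every unit with P(Q) ≥ MC(Q), so output equals the competitive quantity Q = 39.8. Each buyer pays their reservation price, so CS = 0 and the firm captures all surplus.
CS = 0.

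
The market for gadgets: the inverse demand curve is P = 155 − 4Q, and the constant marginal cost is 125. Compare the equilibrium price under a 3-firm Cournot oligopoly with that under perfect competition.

Cournot: P = 132.5; Competition: P = 125

With 3 symmetric Cournot firms, each firm's FOC gives 155 − 16q = 125, so q = 1.875, Q = 3·1.875 = 5.625, and P = 132.5.
Competitive firms price at marginal cost: P = 125, giving Q = 7.5.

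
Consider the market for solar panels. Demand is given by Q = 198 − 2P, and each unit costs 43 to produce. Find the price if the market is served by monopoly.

Inverting demand: P = 99 − 0.5Q.
The monopolist equates marginal revenue to marginal cost: 99 − Q = 43, so Q = 56. From demand, P = 71.

P = 71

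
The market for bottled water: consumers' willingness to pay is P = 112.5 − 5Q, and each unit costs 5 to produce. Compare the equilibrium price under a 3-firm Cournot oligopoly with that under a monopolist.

Cournot with 3 identical firms: the symmetric best-response condition is 112.5 − 20q = 5. Each firm produces q = 5.375, total output Q = 16.125, price P = 31.875.
The monopolist equates marginal revenue to marginal cost: 112.5 − 10Q = 5, so Q = 10.75. From demand, P = 58.75.

Cournot: P = 31.875; Monopoly: P = 58.75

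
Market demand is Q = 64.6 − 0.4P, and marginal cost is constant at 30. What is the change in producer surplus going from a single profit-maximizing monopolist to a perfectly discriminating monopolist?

Inverting demand: P = 161.5 − 2.5Q.
Monopoly sets MR = MC: 161.5 − 5Q = 30 ⇒ Q = 26.3, P = 161.5 − 2.5·26.3 = 95.75.
PS = (95.75 − 30)·26.3 = 1729.225.
With perfect price discrimination, output is the efficient level Q = 52.6 (where demand meets MC), but every buyer pays their willingness to pay: CS = 0 and PS = total surplus.
PS = ½·(161.5 − 30)·52.6 = 3458.45.
Change in producer surplus: 3458.45 − 1729.225 = 1729.225.

PS rises by 1729.225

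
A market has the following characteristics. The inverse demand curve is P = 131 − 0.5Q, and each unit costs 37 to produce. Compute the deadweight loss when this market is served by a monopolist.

Under competition P = MC = 37, so Q = (131 − 37)/0.5 = 188.
The monopolist equates marginal revenue to marginal cost: 131 − Q = 37, so Q = 94. From demand, P = 84.
DWL is the triangle between Q = 94 and Q = 188: ½·(188 − 94)·(84 − 37) = 2209.

DWL = 2209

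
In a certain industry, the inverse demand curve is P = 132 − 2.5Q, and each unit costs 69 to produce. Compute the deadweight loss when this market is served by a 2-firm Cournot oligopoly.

DWL = 88.2

Competitive firms price at marginal cost: P = 69, giving Q = 25.2.
In a 2-firm Cournot equilibrium, symmetry and the first-order condition give q = (132 − 69)/(7.5) = 8.4. So Q = 16.8 and P = 90.
DWL is the triangle between Q = 16.8 and Q = 25.2: ½·(25.2 − 16.8)·(90 − 69) = 88.2.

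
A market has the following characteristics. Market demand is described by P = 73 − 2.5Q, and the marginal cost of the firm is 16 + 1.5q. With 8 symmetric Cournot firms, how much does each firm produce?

With 8 symmetric Cournot firms, each firm's FOC gives 73 − 22.5q = 16 + 1.5q, so q = 2.375, Q = 8·2.375 = 19, and P = 25.5.

q_i = 2.375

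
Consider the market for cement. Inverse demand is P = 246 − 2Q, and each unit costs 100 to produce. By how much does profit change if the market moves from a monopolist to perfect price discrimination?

Profit rises by 2664.5

Monopoly sets MR = MC: 246 − 4Q = 100 ⇒ Q = 36.5, P = 246 − 2·36.5 = 173.
Profit = (173 − 100)·36.5 = 2664.5.
Under first-degree price discrimination the firm charges each unit its demand price and produces up to where P = MC, i.e. Q = 73. Consumer surplus is zero; producer surplus equals total surplus.
PS equals the full surplus area, 5329. Profit = 5329 = 5329.
Change in profit: 5329 − 2664.5 = 2664.5.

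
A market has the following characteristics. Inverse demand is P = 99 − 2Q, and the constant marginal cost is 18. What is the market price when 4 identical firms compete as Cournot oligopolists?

P = 34.2

With 4 symmetric Cournot firms, each firm's FOC gives 99 − 10q = 18, so q = 8.1, Q = 4·8.1 = 32.4, and P = 34.2.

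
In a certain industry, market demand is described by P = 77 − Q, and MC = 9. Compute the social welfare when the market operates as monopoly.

TS = 1734

A monopolist chooses Q where MR = MC. MR = 77 − 2Q; setting this equal to 9 gives Q = 34 and P = 43.
CS = ½·(77 − 43)·34 = 578; PS = (43 − 9)·34 = 1156; TS = 1734.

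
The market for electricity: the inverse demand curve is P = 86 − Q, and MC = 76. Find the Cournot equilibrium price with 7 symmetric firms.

With 7 symmetric Cournot firms, each firm's FOC gives 86 − 8q = 76, so q = 1.25, Q = 7·1.25 = 8.75, and P = 77.25.

P = 77.25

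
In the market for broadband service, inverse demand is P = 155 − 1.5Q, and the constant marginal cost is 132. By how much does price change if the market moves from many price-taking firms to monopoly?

Price rises by 11.5

Competitive firms price at marginal cost: P = 132, giving Q = 46/3.
The monopolist equates marginal revenue to marginal cost: 155 − 3Q = 132, so Q = 23/3. From demand, P = 143.5.
Change in price: 143.5 − 132 = 11.5.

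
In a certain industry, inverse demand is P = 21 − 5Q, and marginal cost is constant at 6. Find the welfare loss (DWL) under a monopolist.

DWL = 5.625

Under competition P = MC = 6, so Q = (21 − 6)/5 = 3.
A monopolist chooses Q where MR = MC. MR = 21 − 10Q; setting this equal to 6 gives Q = 1.5 and P = 13.5.
DWL is the triangle between Q = 1.5 and Q = 3: ½·(3 − 1.5)·(13.5 − 6) = 5.625.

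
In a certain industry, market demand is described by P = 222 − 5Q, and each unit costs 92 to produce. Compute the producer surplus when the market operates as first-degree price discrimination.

PS = 1690

Under first-degree price discrimination the firm charges each unit its demand price and produces up to where P = MC, i.e. Q = 26. Consumer surplus is zero; producer surplus equals total surplus.
PS = ½·(222 − 92)·26 = 1690.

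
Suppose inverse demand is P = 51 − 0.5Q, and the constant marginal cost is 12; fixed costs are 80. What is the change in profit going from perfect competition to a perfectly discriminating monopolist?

Profit rises by 1521

Perfect competition: P = MC = 12, so 51 − 0.5Q = 12 and Q = 78.
Profit = (12 − 12)·78 − 80 = −80.
Under first-degree price discrimination the firm charges each unit its demand price and produces up to where P = MC, i.e. Q = 78. Consumer surplus is zero; producer surplus equals total surplus.
PS equals the full surplus area, 1521. Profit = 1521 − 80 = 1441.
Change in profit: 1441 − −80 = 1521.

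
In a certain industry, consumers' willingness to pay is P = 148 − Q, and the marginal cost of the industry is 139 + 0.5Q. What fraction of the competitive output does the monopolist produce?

Q_m/Q_c = 0.6

Monopoly sets MR = MC: 148 − 2Q = 139 + 0.5Q ⇒ Q = 3.6, P = 148 − 3.6 = 144.4.
Competitive equilibrium sets price equal to marginal cost: 148 − Q = 139 + 0.5Q, so Q = 6 and P = 142.
Ratio Q_m/Q_c = 3.6/6 = 0.6.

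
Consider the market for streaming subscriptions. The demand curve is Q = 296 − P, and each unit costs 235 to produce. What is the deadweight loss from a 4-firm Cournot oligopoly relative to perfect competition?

DWL = 74.42

Inverting demand: P = 296 − Q.
Under competition P = MC = 235, so Q = (296 − 235)/1 = 61.
With 4 symmetric Cournot firms, each firm's FOC gives 296 − 5q = 235, so q = 12.2, Q = 4·12.2 = 48.8, and P = 247.2.
DWL is the triangle between Q = 48.8 and Q = 61: ½·(61 − 48.8)·(247.2 − 235) = 74.42.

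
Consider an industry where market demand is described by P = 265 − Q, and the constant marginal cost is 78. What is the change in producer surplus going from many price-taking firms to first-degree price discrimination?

Competitive firms price at marginal cost: P = 78, giving Q = 187.
PS = (78 − 78)·187 = 0.
Under first-degree price discrimination the firm charges each unit its demand price and produces up to where P = MC, i.e. Q = 187. Consumer surplus is zero; producer surplus equals total surplus.
PS = ½·(265 − 78)·187 = 17484.5.
Change in producer surplus: 17484.5 − 0 = 17484.5.

PS rises by 17484.5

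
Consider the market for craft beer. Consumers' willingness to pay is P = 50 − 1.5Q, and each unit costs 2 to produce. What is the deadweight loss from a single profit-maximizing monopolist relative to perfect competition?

DWL = 192

Perfect competition: P = MC = 2, so 50 − 1.5Q = 2 and Q = 32.
Monopoly sets MR = MC: 50 − 3Q = 2 ⇒ Q = 16, P = 50 − 1.5·16 = 26.
DWL is the triangle between Q = 16 and Q = 32: ½·(32 − 16)·(26 − 2) = 192.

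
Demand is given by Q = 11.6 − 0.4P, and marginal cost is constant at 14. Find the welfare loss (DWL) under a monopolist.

DWL = 11.25

Inverting demand: P = 29 − 2.5Q.
Under competition P = MC = 14, so Q = (29 − 14)/2.5 = 6.
Monopoly sets MR = MC: 29 − 5Q = 14 ⇒ Q = 3, P = 29 − 2.5·3 = 21.5.
DWL is the triangle between Q = 3 and Q = 6: ½·(6 − 3)·(21.5 − 14) = 11.25.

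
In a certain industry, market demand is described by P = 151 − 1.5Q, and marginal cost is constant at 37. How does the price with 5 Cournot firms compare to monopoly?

Cournot: P = 56; Monopoly: P = 94

With 5 symmetric Cournot firms, each firm's FOC gives 151 − 9q = 37, so q = 38/3, Q = 5·38/3 = 190/3, and P = 56.
A monopolist chooses Q where MR = MC. MR = 151 − 3Q; setting this equal to 37 gives Q = 38 and P = 94.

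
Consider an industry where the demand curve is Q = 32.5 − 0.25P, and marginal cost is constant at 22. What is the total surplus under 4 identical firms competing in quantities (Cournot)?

Inverting demand: P = 130 − 4Q.
Cournot with 4 identical firms: the symmetric best-response condition is 130 − 20q = 22. Each firm produces q = 5.4, total output Q = 21.6, price P = 43.6.
CS = ½·(130 − 43.6)·21.6 = 933.12; PS = (43.6 − 22)·21.6 = 466.56; TS = 1399.68.

TS = 1399.68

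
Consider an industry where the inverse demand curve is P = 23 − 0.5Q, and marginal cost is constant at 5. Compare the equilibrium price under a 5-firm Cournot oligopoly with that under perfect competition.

Cournot with 5 identical firms: the symmetric best-response condition is 23 − 3q = 5. Each firm produces q = 6, total output Q = 30, price P = 8.
Competitive firms price at marginal cost: P = 5, giving Q = 36.

Cournot: P = 8; Competition: P = 5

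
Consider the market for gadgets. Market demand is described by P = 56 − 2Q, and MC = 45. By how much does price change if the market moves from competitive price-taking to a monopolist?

Price rises by 5.5

Competitive firms price at marginal cost: P = 45, giving Q = 5.5.
A monopolist chooses Q where MR = MC. MR = 56 − 4Q; setting this equal to 45 gives Q = 2.75 and P = 50.5.
Change in price: 50.5 − 45 = 5.5.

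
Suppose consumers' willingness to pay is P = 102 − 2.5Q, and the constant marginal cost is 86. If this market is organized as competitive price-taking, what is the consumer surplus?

Under competition P = MC = 86, so Q = (102 − 86)/2.5 = 6.4.
CS = ½·(102 − 86)·6.4 = 51.2.

CS = 51.2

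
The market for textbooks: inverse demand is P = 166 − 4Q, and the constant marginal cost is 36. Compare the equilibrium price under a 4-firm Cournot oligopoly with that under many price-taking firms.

Cournot with 4 identical firms: the symmetric best-response condition is 166 − 20q = 36. Each firm produces q = 6.5, total output Q = 26, price P = 62.
Under competition P = MC = 36, so Q = (166 − 36)/4 = 32.5.

Cournot: P = 62; Competition: P = 36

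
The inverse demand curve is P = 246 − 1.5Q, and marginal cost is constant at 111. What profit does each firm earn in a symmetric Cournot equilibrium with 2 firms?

π_i = 1350

In a 2-firm Cournot equilibrium, symmetry and the first-order condition give q = (246 − 111)/(4.5) = 30. So Q = 60 and P = 156.
Each firm's profit = (156 − 111)·30 = 1350.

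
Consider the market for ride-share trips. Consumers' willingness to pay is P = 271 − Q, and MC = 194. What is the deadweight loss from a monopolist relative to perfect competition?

Under competition P = MC = 194, so Q = (271 − 194)/1 = 77.
Monopoly sets MR = MC: 271 − 2Q = 194 ⇒ Q = 38.5, P = 271 − 38.5 = 232.5.
DWL is the triangle between Q = 38.5 and Q = 77: ½·(77 − 38.5)·(232.5 − 194) = 741.125.

DWL = 741.125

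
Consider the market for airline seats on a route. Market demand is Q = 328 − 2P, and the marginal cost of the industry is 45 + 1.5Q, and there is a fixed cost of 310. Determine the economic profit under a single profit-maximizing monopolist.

Profit = 2522.2

Inverting demand: P = 164 − 0.5Q.
Monopoly sets MR = MC: 164 − Q = 45 + 1.5Q ⇒ Q = 47.6, P = 164 − 0.5·47.6 = 140.2.
Profit = 140.2·47.6 − (45·47.6 + ½·1.5·47.6²) − 310 = 2522.2.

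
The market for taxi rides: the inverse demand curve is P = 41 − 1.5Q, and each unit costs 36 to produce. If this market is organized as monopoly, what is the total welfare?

TS = 6.25

The monopolist equates marginal revenue to marginal cost: 41 − 3Q = 36, so Q = 5/3. From demand, P = 38.5.
CS = ½·(41 − 38.5)·5/3 = 25/12; PS = (38.5 − 36)·5/3 = 25/6; TS = 6.25.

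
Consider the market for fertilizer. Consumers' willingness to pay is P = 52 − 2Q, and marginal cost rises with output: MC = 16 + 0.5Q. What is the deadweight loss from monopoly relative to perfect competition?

Competitive equilibrium sets price equal to marginal cost: 52 − 2Q = 16 + 0.5Q, so Q = 14.4 and P = 23.2.
A monopolist chooses Q where MR = MC. MR = 52 − 4Q; setting this equal to 16 + 0.5Q gives Q = 8 and P = 36.
CS = ½·(52 − 23.2)·14.4 = 207.36; PS = (23.2·14.4 − 16·14.4 − ½·0.5·14.4²) = 51.84; TS = 259.2.
CS = ½·(52 − 36)·8 = 64; PS = (36·8 − 16·8 − ½·0.5·8²) = 144; TS = 208.
DWL = 259.2 − 208 = 51.2.

DWL = 51.2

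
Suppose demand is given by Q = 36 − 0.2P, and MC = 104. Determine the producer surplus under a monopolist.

Inverting demand: P = 180 − 5Q.
The monopolist equates marginal revenue to marginal cost: 180 − 10Q = 104, so Q = 7.6. From demand, P = 142.
PS = (142 − 104)·7.6 = 288.8.

PS = 288.8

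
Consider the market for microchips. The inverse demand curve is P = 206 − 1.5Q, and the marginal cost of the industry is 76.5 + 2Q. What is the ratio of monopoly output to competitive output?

Monopoly sets MR = MC: 206 − 3Q = 76.5 + 2Q ⇒ Q = 25.9, P = 206 − 1.5·25.9 = 167.15.
Competitive equilibrium sets price equal to marginal cost: 206 − 1.5Q = 76.5 + 2Q, so Q = 37 and P = 150.5.
Ratio Q_m/Q_c = 25.9/37 = 0.7.

Q_m/Q_c = 0.7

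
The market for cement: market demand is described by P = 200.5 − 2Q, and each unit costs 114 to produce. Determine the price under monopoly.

A monopolist chooses Q where MR = MC. MR = 200.5 − 4Q; setting this equal to 114 gives Q = 21.625 and P = 157.25.

P = 157.25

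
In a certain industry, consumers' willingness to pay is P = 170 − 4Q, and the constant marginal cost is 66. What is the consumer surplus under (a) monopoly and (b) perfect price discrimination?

Monopoly sets MR = MC: 170 − 8Q = 66 ⇒ Q = 13, P = 170 − 4·13 = 118.
CS = ½·(170 − 118)·13 = 338.
A perfectly discriminating monopolist sells every unit with P(Q) ≥ MC(Q), so output equals the competitive quantity Q = 26. Each buyer pays their reservation price, so CS = 0 and the firm captures all surplus.
CS = 0.

Monopoly: CS = 338; Perfect PD: CS = 0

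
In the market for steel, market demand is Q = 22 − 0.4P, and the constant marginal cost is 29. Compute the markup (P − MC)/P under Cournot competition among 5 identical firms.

Lerner index = 0.13

Inverting demand: P = 55 − 2.5Q.
Cournot with 5 identical firms: the symmetric best-response condition is 55 − 15q = 29. Each firm produces q = 26/15, total output Q = 26/3, price P = 100/3.
Lerner index = (P − MC)/P = (100/3 − 29)/(100/3) = 0.13.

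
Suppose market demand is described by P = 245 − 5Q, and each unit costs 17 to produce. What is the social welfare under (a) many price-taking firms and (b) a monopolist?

Competition: TS = 5198.4; Monopoly: TS = 3898.8

Under competition P = MC = 17, so Q = (245 − 17)/5 = 45.6.
CS = ½·(245 − 17)·45.6 = 5198.4; PS = (17 − 17)·45.6 = 0; TS = 5198.4.
The monopolist equates marginal revenue to marginal cost: 245 − 10Q = 17, so Q = 22.8. From demand, P = 131.
CS = ½·(245 − 131)·22.8 = 1299.6; PS = (131 − 17)·22.8 = 2599.2; TS = 3898.8.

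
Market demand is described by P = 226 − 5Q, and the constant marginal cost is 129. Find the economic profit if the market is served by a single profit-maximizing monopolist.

Monopoly sets MR = MC: 226 − 10Q = 129 ⇒ Q = 9.7, P = 226 − 5·9.7 = 177.5.
Profit = (177.5 − 129)·9.7 = 470.45.

Profit = 470.45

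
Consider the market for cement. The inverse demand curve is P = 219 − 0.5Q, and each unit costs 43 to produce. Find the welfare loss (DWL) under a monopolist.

DWL = 7744

Perfect competition: P = MC = 43, so 219 − 0.5Q = 43 and Q = 352.
A monopolist chooses Q where MR = MC. MR = 219 − Q; setting this equal to 43 gives Q = 176 and P = 131.
DWL is the triangle between Q = 176 and Q = 352: ½·(352 − 176)·(131 − 43) = 7744.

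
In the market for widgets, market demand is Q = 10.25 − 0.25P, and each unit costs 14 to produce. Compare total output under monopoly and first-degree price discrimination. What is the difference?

Inverting demand: P = 41 − 4Q.
The monopolist equates marginal revenue to marginal cost: 41 − 8Q = 14, so Q = 3.375. From demand, P = 27.5.
Under first-degree price discrimination the firm charges each unit its demand price and produces up to where P = MC, i.e. Q = 6.75. Consumer surplus is zero; producer surplus equals total surplus.
Change in total output: 6.75 − 3.375 = 3.375.

Total output rises by 3.375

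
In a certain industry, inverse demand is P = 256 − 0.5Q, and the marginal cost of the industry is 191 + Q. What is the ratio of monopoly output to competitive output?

Monopoly sets MR = MC: 256 − Q = 191 + Q ⇒ Q = 32.5, P = 256 − 0.5·32.5 = 239.75.
Competitive equilibrium sets price equal to marginal cost: 256 − 0.5Q = 191 + Q, so Q = 130/3 and P = 703/3.
Ratio Q_m/Q_c = 32.5/(130/3) = 0.75.

Q_m/Q_c = 0.75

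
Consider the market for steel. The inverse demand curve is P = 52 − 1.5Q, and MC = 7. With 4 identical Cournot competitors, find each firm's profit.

With 4 symmetric Cournot firms, each firm's FOC gives 52 − 7.5q = 7, so q = 6, Q = 4·6 = 24, and P = 16.
Each firm's profit = (16 − 7)·6 = 54.

π_i = 54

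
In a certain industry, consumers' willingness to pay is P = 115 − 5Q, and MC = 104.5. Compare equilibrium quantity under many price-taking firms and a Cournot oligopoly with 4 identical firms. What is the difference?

Competitive firms price at marginal cost: P = 104.5, giving Q = 2.1.
In a 4-firm Cournot equilibrium, symmetry and the first-order condition give q = (115 − 104.5)/(25) = 0.42. So Q = 1.68 and P = 106.6.
Change in equilibrium quantity: 1.68 − 2.1 = −0.42.

Q falls by 0.42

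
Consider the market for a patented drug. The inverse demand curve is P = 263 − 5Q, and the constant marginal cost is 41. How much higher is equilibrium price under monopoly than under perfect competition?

Equilibrium price rises by 111

Competitive firms price at marginal cost: P = 41, giving Q = 44.4.
The monopolist equates marginal revenue to marginal cost: 263 − 10Q = 41, so Q = 22.2. From demand, P = 152.
Change in equilibrium price: 152 − 41 = 111.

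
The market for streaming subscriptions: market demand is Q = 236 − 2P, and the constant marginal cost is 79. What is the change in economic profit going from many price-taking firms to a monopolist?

Inverting demand: P = 118 − 0.5Q.
Competitive firms price at marginal cost: P = 79, giving Q = 78.
Profit = (79 − 79)·78 = 0.
The monopolist equates marginal revenue to marginal cost: 118 − Q = 79, so Q = 39. From demand, P = 98.5.
Profit = (98.5 − 79)·39 = 760.5.
Change in economic profit: 760.5 − 0 = 760.5.

π rises by 760.5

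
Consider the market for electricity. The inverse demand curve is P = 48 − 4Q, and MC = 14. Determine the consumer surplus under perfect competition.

Under competition P = MC = 14, so Q = (48 − 14)/4 = 8.5.
CS = ½·(48 − 14)·8.5 = 144.5.

CS = 144.5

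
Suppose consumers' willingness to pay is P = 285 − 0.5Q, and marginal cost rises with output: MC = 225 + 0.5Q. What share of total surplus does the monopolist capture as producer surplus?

PS/TS = 0.75

Monopoly sets MR = MC: 285 − Q = 225 + 0.5Q ⇒ Q = 40, P = 285 − 0.5·40 = 265.
CS = ½·(285 − 265)·40 = 400.
PS = P·Q − VC(Q) = 265·40 − (225·40 + ½·0.5·40²) = 1200.
Share captured = PS/TS = 1200/1600 = 0.75.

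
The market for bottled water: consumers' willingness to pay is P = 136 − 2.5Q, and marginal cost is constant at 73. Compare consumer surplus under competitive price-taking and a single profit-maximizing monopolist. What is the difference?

CS falls by 595.35

Under competition P = MC = 73, so Q = (136 − 73)/2.5 = 25.2.
CS = ½·(136 − 73)·25.2 = 793.8.
Monopoly sets MR = MC: 136 − 5Q = 73 ⇒ Q = 12.6, P = 136 − 2.5·12.6 = 104.5.
CS = ½·(136 − 104.5)·12.6 = 198.45.
Change in consumer surplus: 198.45 − 793.8 = −595.35.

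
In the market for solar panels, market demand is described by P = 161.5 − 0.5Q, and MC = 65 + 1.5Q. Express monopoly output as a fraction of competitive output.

Monopoly sets MR = MC: 161.5 − Q = 65 + 1.5Q ⇒ Q = 38.6, P = 161.5 − 0.5·38.6 = 142.2.
Under competition P = MC: 161.5 − 0.5Q = 65 + 1.5Q ⇒ Q = 48.25, P = 137.375.
Ratio Q_m/Q_c = 38.6/48.25 = 0.8.

Q_m/Q_c = 0.8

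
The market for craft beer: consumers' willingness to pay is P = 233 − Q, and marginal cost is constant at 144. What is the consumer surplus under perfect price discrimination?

CS = 0

A perfectly discriminating monopolist sells every unit with P(Q) ≥ MC(Q), so output equals the competitive quantity Q = 89. Each buyer pays their reservation price, so CS = 0 and the firm captures all surplus.
CS = 0.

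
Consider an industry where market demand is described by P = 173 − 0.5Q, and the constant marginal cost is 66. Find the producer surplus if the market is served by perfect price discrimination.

PS = 11449

Under first-degree price discrimination the firm charges each unit its demand price and produces up to where P = MC, i.e. Q = 214. Consumer surplus is zero; producer surplus equals total surplus.
PS = ½·(173 − 66)·214 = 11449.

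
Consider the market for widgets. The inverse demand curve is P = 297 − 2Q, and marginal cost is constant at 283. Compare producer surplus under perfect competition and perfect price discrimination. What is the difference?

Under competition P = MC = 283, so Q = (297 − 283)/2 = 7.
PS = (283 − 283)·7 = 0.
A perfectly discriminating monopolist sells every unit with P(Q) ≥ MC(Q), so output equals the competitive quantity Q = 7. Each buyer pays their reservation price, so CS = 0 and the firm captures all surplus.
PS = ½·(297 − 283)·7 = 49.
Change in producer surplus: 49 − 0 = 49.

Producer surplus rises by 49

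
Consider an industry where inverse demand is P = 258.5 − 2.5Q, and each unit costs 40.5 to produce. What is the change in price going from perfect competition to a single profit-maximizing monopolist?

Perfect competition: P = MC = 40.5, so 258.5 − 2.5Q = 40.5 and Q = 87.2.
Monopoly sets MR = MC: 258.5 − 5Q = 40.5 ⇒ Q = 43.6, P = 258.5 − 2.5·43.6 = 149.5.
Change in price: 149.5 − 40.5 = 109.

Price rises by 109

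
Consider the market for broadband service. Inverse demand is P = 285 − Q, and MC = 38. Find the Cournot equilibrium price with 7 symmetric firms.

Cournot with 7 identical firms: the symmetric best-response condition is 285 − 8q = 38. Each firm produces q = 30.875, total output Q = 216.125, price P = 68.875.

P = 68.875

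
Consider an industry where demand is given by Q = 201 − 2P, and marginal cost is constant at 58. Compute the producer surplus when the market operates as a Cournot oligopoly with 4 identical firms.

Inverting demand: P = 100.5 − 0.5Q.
In a 4-firm Cournot equilibrium, symmetry and the first-order condition give q = (100.5 − 58)/(2.5) = 17. So Q = 68 and P = 66.5.
PS = (66.5 − 58)·68 = 578.

PS = 578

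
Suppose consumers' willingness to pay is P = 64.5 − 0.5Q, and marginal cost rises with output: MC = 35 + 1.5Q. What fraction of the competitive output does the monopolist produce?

The monopolist equates marginal revenue to marginal cost: 64.5 − Q = 35 + 1.5Q, so Q = 11.8. From demand, P = 58.6.
Competitive equilibrium sets price equal to marginal cost: 64.5 − 0.5Q = 35 + 1.5Q, so Q = 14.75 and P = 57.125.
Ratio Q_m/Q_c = 11.8/14.75 = 0.8.

Q_m/Q_c = 0.8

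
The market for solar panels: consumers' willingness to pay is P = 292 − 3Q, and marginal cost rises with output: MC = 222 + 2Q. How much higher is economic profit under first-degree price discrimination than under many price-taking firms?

Competitive equilibrium sets price equal to marginal cost: 292 − 3Q = 222 + 2Q, so Q = 14 and P = 250.
Profit = 250·14 − (222·14 + ½·2·14²) = 196.
Under first-degree price discrimination the firm charges each unit its demand price and produces up to where P = MC, i.e. Q = 14. Consumer surplus is zero; producer surplus equals total surplus.
PS equals the full surplus area, 490. Profit = 490 = 490.
Change in economic profit: 490 − 196 = 294.

π rises by 294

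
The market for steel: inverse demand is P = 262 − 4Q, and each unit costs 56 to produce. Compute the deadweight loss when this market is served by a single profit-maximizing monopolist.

DWL = 1326.125

Perfect competition: P = MC = 56, so 262 − 4Q = 56 and Q = 51.5.
The monopolist equates marginal revenue to marginal cost: 262 − 8Q = 56, so Q = 25.75. From demand, P = 159.
DWL is the triangle between Q = 25.75 and Q = 51.5: ½·(51.5 − 25.75)·(159 − 56) = 1326.125.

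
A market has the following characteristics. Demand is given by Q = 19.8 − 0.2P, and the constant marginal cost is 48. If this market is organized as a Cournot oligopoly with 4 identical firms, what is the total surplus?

TS = 249.696

Inverting demand: P = 99 − 5Q.
In a 4-firm Cournot equilibrium, symmetry and the first-order condition give q = (99 − 48)/(25) = 2.04. So Q = 8.16 and P = 58.2.
CS = ½·(99 − 58.2)·8.16 = 166.464; PS = (58.2 − 48)·8.16 = 83.232; TS = 249.696.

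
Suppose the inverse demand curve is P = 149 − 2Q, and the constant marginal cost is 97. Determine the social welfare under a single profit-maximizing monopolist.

TS = 507

The monopolist equates marginal revenue to marginal cost: 149 − 4Q = 97, so Q = 13. From demand, P = 123.
CS = ½·(149 − 123)·13 = 169; PS = (123 − 97)·13 = 338; TS = 507.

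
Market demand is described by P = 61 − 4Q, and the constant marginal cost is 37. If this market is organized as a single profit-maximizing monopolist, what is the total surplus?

The monopolist equates marginal revenue to marginal cost: 61 − 8Q = 37, so Q = 3. From demand, P = 49.
CS = ½·(61 − 49)·3 = 18; PS = (49 − 37)·3 = 36; TS = 54.

TS = 54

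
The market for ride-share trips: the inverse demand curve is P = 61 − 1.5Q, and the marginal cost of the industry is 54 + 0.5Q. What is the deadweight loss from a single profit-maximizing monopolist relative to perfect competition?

DWL = 2.25

Competitive equilibrium sets price equal to marginal cost: 61 − 1.5Q = 54 + 0.5Q, so Q = 3.5 and P = 55.75.
The monopolist equates marginal revenue to marginal cost: 61 − 3Q = 54 + 0.5Q, so Q = 2. From demand, P = 58.
CS = ½·(61 − 55.75)·3.5 = 147/16; PS = (55.75·3.5 − 54·3.5 − ½·0.5·3.5²) = 49/16; TS = 12.25.
CS = ½·(61 − 58)·2 = 3; PS = (58·2 − 54·2 − ½·0.5·2²) = 7; TS = 10.
DWL = 12.25 − 10 = 2.25.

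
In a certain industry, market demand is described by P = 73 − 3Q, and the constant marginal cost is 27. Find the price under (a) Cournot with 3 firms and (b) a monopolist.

With 3 symmetric Cournot firms, each firm's FOC gives 73 − 12q = 27, so q = 23/6, Q = 3·23/6 = 11.5, and P = 38.5.
A monopolist chooses Q where MR = MC. MR = 73 − 6Q; setting this equal to 27 gives Q = 23/3 and P = 50.

Cournot: P = 38.5; Monopoly: P = 50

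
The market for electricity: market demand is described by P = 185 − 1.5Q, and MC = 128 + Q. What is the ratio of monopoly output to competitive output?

A monopolist chooses Q where MR = MC. MR = 185 − 3Q; setting this equal to 128 + Q gives Q = 14.25 and P = 163.625.
Competitive equilibrium sets price equal to marginal cost: 185 − 1.5Q = 128 + Q, so Q = 22.8 and P = 150.8.
Ratio Q_m/Q_c = 14.25/22.8 = 0.625.

Q_m/Q_c = 0.625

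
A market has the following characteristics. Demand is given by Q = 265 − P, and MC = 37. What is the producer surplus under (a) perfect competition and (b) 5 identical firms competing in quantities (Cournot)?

Inverting demand: P = 265 − Q.
Competitive firms price at marginal cost: P = 37, giving Q = 228.
PS = (37 − 37)·228 = 0.
In a 5-firm Cournot equilibrium, symmetry and the first-order condition give q = (265 − 37)/(6) = 38. So Q = 190 and P = 75.
PS = (75 − 37)·190 = 7220.

Competition: PS = 0; Cournot: PS = 7220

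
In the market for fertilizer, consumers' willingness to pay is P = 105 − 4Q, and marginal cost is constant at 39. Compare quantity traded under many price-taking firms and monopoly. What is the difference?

Competitive firms price at marginal cost: P = 39, giving Q = 16.5.
A monopolist chooses Q where MR = MC. MR = 105 − 8Q; setting this equal to 39 gives Q = 8.25 and P = 72.
Change in quantity traded: 8.25 − 16.5 = −8.25.

Q falls by 8.25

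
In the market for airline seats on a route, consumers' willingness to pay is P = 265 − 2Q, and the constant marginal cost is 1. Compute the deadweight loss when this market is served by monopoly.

Perfect competition: P = MC = 1, so 265 − 2Q = 1 and Q = 132.
The monopolist equates marginal revenue to marginal cost: 265 − 4Q = 1, so Q = 66. From demand, P = 133.
DWL is the triangle between Q = 66 and Q = 132: ½·(132 − 66)·(133 − 1) = 4356.

DWL = 4356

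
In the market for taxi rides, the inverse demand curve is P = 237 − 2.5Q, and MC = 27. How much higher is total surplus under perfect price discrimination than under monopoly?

Monopoly sets MR = MC: 237 − 5Q = 27 ⇒ Q = 42, P = 237 − 2.5·42 = 132.
CS = ½·(237 − 132)·42 = 2205; PS = (132 − 27)·42 = 4410; TS = 6615.
A perfectly discriminating monopolist sells every unit with P(Q) ≥ MC(Q), so output equals the competitive quantity Q = 84. Each buyer pays their reservation price, so CS = 0 and the firm captures all surplus.
TS = 8820 (equal to competitive TS).
Change in total surplus: 8820 − 6615 = 2205.

Total surplus rises by 2205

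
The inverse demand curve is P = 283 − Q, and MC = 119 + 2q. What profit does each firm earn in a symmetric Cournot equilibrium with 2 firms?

π_i = 2151.68

With 2 symmetric Cournot firms, each firm's FOC gives 283 − 3q = 119 + 2q, so q = 32.8, Q = 2·32.8 = 65.6, and P = 217.4.
Each firm's profit = 217.4·32.8 − (119·32.8 + ½·2·32.8²) = 2151.68.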